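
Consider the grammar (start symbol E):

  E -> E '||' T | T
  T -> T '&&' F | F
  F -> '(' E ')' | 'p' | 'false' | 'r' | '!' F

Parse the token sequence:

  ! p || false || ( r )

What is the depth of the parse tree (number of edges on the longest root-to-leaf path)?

[E [E [E [T [F ! [F p]]]] || [T [F false]]] || [T [F ( [E [T [F r]]] )]]]

6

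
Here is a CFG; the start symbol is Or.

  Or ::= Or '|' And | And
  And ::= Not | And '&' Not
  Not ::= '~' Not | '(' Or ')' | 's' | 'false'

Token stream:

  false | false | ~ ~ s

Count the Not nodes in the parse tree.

[Or [Or [Or [And [Not false]]] | [And [Not false]]] | [And [Not ~ [Not ~ [Not s]]]]]

5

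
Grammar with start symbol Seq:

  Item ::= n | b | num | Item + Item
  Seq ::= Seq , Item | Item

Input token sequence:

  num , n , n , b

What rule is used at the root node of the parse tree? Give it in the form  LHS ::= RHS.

[Seq [Seq [Seq [Seq [Item num]] , [Item n]] , [Item n]] , [Item b]]

Seq ::= Seq , Item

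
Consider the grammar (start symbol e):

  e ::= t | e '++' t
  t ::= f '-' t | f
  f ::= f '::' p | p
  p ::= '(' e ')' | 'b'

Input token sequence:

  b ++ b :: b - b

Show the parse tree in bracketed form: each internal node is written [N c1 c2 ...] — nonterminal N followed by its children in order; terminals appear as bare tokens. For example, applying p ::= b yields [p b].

e
e ++ t
t ++ t
f ++ t
p ++ t
b ++ t
b ++ f - t
b ++ f :: p - t
b ++ p :: p - t
b ++ b :: p - t
b ++ b :: b - t
b ++ b :: b - f
b ++ b :: b - p
b ++ b :: b - b

[e [e [t [f [p b]]]] ++ [t [f [f [p b]] :: [p b]] - [t [f [p b]]]]]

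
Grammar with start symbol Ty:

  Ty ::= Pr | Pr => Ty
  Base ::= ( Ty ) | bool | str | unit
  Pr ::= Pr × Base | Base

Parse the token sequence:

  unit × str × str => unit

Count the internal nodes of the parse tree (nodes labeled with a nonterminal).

10

[Ty [Pr [Pr [Pr [Base unit]] × [Base str]] × [Base str]] => [Ty [Pr [Base unit]]]]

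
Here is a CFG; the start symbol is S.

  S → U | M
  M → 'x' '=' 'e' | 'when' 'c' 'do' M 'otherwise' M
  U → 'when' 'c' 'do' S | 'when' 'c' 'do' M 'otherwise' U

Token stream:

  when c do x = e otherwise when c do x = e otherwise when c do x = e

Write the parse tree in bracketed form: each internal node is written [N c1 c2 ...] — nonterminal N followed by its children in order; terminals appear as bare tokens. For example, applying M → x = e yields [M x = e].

[S [U when c do [M x = e] otherwise [U when c do [M x = e] otherwise [U when c do [S [M x = e]]]]]]

S
U
when c do M otherwise U
when c do x = e otherwise U
when c do x = e otherwise when c do M otherwise U
when c do x = e otherwise when c do x = e otherwise U
when c do x = e otherwise when c do x = e otherwise when c do S
when c do x = e otherwise when c do x = e otherwise when c do M
when c do x = e otherwise when c do x = e otherwise when c do x = e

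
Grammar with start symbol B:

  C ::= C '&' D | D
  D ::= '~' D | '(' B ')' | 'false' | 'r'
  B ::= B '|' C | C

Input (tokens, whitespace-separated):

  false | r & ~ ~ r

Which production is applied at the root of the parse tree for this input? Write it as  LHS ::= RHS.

[B [B [C [D false]]] | [C [C [D r]] & [D ~ [D ~ [D r]]]]]

B ::= B '|' C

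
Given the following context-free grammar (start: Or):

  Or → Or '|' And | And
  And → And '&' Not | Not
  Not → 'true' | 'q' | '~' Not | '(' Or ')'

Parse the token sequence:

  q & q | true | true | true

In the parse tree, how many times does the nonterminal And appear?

[Or [Or [Or [Or [And [And [Not q]] & [Not q]]] | [And [Not true]]] | [And [Not true]]] | [And [Not true]]]

5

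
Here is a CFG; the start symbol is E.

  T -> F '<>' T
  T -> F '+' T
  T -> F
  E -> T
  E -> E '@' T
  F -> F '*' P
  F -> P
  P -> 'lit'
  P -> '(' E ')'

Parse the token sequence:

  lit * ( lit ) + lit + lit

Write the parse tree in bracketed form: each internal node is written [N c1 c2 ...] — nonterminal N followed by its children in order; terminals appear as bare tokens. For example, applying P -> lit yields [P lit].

[E [T [F [F [P lit]] * [P ( [E [T [F [P lit]]]] )]] + [T [F [P lit]] + [T [F [P lit]]]]]]

E
T
F + T
F * P + T
P * P + T
lit * P + T
lit * ( E ) + T
lit * ( T ) + T
lit * ( F ) + T
lit * ( P ) + T
lit * ( lit ) + T
lit * ( lit ) + F + T
lit * ( lit ) + P + T
lit * ( lit ) + lit + T
lit * ( lit ) + lit + F
lit * ( lit ) + lit + P
lit * ( lit ) + lit + lit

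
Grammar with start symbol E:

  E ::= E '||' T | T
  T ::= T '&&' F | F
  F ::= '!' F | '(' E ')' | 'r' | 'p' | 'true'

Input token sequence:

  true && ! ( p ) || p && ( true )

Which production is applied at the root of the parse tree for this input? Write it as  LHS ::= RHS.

E ::= E '||' T

[E [E [T [T [F true]] && [F ! [F ( [E [T [F p]]] )]]]] || [T [T [F p]] && [F ( [E [T [F true]]] )]]]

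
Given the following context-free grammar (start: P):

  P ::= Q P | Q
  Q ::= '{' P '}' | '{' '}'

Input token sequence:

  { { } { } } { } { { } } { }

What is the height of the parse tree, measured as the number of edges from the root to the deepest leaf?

6

[P [Q { [P [Q { }] [P [Q { }]]] }] [P [Q { }] [P [Q { [P [Q { }]] }] [P [Q { }]]]]]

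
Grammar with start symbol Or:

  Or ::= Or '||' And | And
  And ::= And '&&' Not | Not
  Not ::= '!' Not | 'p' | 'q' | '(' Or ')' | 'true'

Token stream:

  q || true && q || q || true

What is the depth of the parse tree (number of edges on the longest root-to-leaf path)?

6

[Or [Or [Or [Or [And [Not q]]] || [And [And [Not true]] && [Not q]]] || [And [Not q]]] || [And [Not true]]]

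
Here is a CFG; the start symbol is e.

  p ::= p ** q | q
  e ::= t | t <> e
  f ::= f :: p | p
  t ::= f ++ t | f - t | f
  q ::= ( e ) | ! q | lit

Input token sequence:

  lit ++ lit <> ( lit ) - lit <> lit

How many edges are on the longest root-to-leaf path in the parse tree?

[e [t [f [p [q lit]]] ++ [t [f [p [q lit]]]]] <> [e [t [f [p [q ( [e [t [f [p [q lit]]]]] )]]] - [t [f [p [q lit]]]]] <> [e [t [f [p [q lit]]]]]]]

11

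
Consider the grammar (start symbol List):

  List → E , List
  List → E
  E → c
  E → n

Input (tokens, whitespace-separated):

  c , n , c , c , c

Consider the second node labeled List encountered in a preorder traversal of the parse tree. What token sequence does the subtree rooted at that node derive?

n , c , c , c

[List [E c] , [List [E n] , [List [E c] , [List [E c] , [List [E c]]]]]]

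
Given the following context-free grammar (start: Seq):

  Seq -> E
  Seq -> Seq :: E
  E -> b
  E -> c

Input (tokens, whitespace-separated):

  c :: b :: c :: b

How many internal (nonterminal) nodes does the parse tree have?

[Seq [Seq [Seq [Seq [E c]] :: [E b]] :: [E c]] :: [E b]]

8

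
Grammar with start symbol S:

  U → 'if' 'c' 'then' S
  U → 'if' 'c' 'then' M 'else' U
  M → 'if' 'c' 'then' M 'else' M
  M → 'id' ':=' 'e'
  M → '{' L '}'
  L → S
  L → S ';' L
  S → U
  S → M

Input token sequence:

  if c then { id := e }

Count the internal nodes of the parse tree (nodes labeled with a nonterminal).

7

[S [U if c then [S [M { [L [S [M id := e]]] }]]]]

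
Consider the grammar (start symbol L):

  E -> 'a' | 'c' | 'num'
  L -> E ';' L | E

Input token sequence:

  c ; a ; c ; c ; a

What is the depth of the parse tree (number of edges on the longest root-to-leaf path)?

6

[L [E c] ; [L [E a] ; [L [E c] ; [L [E c] ; [L [E a]]]]]]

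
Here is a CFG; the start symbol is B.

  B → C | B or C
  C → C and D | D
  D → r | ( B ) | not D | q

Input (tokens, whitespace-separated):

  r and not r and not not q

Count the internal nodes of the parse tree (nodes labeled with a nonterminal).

10

[B [C [C [C [D r]] and [D not [D r]]] and [D not [D not [D q]]]]]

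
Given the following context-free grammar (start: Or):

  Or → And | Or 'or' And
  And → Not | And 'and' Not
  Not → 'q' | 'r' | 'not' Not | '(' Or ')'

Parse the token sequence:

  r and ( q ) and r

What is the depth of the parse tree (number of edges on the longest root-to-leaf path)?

[Or [And [And [And [Not r]] and [Not ( [Or [And [Not q]]] )]] and [Not r]]]

7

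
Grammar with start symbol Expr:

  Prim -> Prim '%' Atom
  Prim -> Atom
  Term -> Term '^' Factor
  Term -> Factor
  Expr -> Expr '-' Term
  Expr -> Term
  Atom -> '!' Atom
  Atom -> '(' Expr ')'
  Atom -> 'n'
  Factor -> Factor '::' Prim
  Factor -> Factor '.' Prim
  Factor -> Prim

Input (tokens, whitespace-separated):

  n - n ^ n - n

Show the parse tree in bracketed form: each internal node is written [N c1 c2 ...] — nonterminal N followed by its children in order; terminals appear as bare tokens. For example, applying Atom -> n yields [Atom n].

Expr
Expr - Term
Expr - Term - Term
Term - Term - Term
Factor - Term - Term
Prim - Term - Term
Atom - Term - Term
n - Term - Term
n - Term ^ Factor - Term
n - Factor ^ Factor - Term
n - Prim ^ Factor - Term
n - Atom ^ Factor - Term
n - n ^ Factor - Term
n - n ^ Prim - Term
n - n ^ Atom - Term
n - n ^ n - Term
n - n ^ n - Factor
n - n ^ n - Prim
n - n ^ n - Atom
n - n ^ n - n

[Expr [Expr [Expr [Term [Factor [Prim [Atom n]]]]] - [Term [Term [Factor [Prim [Atom n]]]] ^ [Factor [Prim [Atom n]]]]] - [Term [Factor [Prim [Atom n]]]]]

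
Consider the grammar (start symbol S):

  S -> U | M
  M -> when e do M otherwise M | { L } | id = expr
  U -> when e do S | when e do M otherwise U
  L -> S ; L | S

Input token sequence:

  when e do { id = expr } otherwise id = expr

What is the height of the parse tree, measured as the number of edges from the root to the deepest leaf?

6

[S [M when e do [M { [L [S [M id = expr]]] }] otherwise [M id = expr]]]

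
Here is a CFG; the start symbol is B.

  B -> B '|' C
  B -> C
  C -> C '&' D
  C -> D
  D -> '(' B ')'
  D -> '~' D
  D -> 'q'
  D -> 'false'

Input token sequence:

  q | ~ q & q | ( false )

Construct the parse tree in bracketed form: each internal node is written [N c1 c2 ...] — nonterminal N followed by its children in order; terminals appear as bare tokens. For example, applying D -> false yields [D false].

B
B | C
B | C | C
C | C | C
D | C | C
q | C | C
q | C & D | C
q | D & D | C
q | ~ D & D | C
q | ~ q & D | C
q | ~ q & q | C
q | ~ q & q | D
q | ~ q & q | ( B )
q | ~ q & q | ( C )
q | ~ q & q | ( D )
q | ~ q & q | ( false )

[B [B [B [C [D q]]] | [C [C [D ~ [D q]]] & [D q]]] | [C [D ( [B [C [D false]]] )]]]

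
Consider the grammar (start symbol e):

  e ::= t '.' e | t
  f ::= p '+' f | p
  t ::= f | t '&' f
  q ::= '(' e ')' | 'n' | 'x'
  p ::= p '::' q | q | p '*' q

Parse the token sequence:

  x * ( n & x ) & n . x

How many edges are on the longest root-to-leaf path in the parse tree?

12

[e [t [t [f [p [p [q x]] * [q ( [e [t [t [f [p [q n]]]] & [f [p [q x]]]]] )]]]] & [f [p [q n]]]] . [e [t [f [p [q x]]]]]]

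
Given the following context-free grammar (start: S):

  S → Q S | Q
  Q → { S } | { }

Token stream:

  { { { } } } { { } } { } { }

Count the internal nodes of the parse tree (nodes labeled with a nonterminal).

14

[S [Q { [S [Q { [S [Q { }]] }]] }] [S [Q { [S [Q { }]] }] [S [Q { }] [S [Q { }]]]]]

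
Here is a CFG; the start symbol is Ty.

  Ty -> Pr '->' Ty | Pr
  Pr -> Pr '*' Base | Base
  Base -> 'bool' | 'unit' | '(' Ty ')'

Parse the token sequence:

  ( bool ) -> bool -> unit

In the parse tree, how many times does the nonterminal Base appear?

[Ty [Pr [Base ( [Ty [Pr [Base bool]]] )]] -> [Ty [Pr [Base bool]] -> [Ty [Pr [Base unit]]]]]

4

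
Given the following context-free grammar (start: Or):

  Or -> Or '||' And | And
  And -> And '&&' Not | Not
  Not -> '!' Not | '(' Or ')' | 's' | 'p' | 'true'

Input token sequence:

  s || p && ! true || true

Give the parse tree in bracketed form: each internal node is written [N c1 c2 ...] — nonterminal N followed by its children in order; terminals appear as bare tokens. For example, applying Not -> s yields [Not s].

[Or [Or [Or [And [Not s]]] || [And [And [Not p]] && [Not ! [Not true]]]] || [And [Not true]]]

Or
Or || And
Or || And || And
And || And || And
Not || And || And
s || And || And
s || And && Not || And
s || Not && Not || And
s || p && Not || And
s || p && ! Not || And
s || p && ! true || And
s || p && ! true || Not
s || p && ! true || true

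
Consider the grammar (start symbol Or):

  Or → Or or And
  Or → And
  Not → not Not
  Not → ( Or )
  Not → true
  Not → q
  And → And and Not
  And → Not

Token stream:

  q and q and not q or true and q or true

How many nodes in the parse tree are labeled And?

6

[Or [Or [Or [And [And [And [Not q]] and [Not q]] and [Not not [Not q]]]] or [And [And [Not true]] and [Not q]]] or [And [Not true]]]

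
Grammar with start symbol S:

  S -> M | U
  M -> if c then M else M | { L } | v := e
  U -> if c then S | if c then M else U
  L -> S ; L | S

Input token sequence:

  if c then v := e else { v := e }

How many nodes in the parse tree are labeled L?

1

[S [M if c then [M v := e] else [M { [L [S [M v := e]]] }]]]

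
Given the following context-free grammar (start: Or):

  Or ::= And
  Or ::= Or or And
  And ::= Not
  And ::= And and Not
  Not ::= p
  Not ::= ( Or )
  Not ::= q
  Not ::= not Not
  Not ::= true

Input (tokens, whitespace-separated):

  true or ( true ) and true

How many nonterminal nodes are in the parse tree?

[Or [Or [And [Not true]]] or [And [And [Not ( [Or [And [Not true]]] )]] and [Not true]]]

11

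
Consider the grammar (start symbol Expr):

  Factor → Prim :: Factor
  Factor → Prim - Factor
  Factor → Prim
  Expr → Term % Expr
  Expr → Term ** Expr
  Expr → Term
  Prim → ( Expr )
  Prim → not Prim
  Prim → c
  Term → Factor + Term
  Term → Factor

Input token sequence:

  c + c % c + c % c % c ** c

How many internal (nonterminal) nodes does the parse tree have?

26

[Expr [Term [Factor [Prim c]] + [Term [Factor [Prim c]]]] % [Expr [Term [Factor [Prim c]] + [Term [Factor [Prim c]]]] % [Expr [Term [Factor [Prim c]]] % [Expr [Term [Factor [Prim c]]] ** [Expr [Term [Factor [Prim c]]]]]]]]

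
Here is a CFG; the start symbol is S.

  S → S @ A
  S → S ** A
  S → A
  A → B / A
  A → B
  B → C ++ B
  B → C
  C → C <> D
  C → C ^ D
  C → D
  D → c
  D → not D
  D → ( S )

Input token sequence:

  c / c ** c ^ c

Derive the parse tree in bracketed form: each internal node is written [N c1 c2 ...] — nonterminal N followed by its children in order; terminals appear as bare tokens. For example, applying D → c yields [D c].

S
S ** A
A ** A
B / A ** A
C / A ** A
D / A ** A
c / A ** A
c / B ** A
c / C ** A
c / D ** A
c / c ** A
c / c ** B
c / c ** C
c / c ** C ^ D
c / c ** D ^ D
c / c ** c ^ D
c / c ** c ^ c

[S [S [A [B [C [D c]]] / [A [B [C [D c]]]]]] ** [A [B [C [C [D c]] ^ [D c]]]]]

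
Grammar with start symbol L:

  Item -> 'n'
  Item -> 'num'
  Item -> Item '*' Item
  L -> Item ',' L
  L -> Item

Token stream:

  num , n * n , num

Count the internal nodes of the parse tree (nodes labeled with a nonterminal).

8

[L [Item num] , [L [Item [Item n] * [Item n]] , [L [Item num]]]]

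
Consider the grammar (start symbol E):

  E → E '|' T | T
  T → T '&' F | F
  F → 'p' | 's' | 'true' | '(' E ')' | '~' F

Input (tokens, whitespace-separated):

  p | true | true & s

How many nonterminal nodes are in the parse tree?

11

[E [E [E [T [F p]]] | [T [F true]]] | [T [T [F true]] & [F s]]]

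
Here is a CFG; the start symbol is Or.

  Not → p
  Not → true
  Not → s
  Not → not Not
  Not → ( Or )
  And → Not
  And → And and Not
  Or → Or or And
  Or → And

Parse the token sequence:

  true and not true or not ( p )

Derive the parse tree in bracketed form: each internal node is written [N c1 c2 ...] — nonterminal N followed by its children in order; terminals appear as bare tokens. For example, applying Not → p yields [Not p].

Or
Or or And
And or And
And and Not or And
Not and Not or And
true and Not or And
true and not Not or And
true and not true or And
true and not true or Not
true and not true or not Not
true and not true or not ( Or )
true and not true or not ( And )
true and not true or not ( Not )
true and not true or not ( p )

[Or [Or [And [And [Not true]] and [Not not [Not true]]]] or [And [Not not [Not ( [Or [And [Not p]]] )]]]]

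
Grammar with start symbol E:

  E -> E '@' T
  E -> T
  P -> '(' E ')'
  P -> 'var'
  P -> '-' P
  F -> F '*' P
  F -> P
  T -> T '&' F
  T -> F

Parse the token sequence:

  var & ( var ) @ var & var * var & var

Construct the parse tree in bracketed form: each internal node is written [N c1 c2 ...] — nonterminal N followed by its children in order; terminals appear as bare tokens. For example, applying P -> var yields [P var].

E
E @ T
T @ T
T & F @ T
F & F @ T
P & F @ T
var & F @ T
var & P @ T
var & ( E ) @ T
var & ( T ) @ T
var & ( F ) @ T
var & ( P ) @ T
var & ( var ) @ T
var & ( var ) @ T & F
var & ( var ) @ T & F & F
var & ( var ) @ F & F & F
var & ( var ) @ P & F & F
var & ( var ) @ var & F & F
var & ( var ) @ var & F * P & F
var & ( var ) @ var & P * P & F
var & ( var ) @ var & var * P & F
var & ( var ) @ var & var * var & F
var & ( var ) @ var & var * var & P
var & ( var ) @ var & var * var & var

[E [E [T [T [F [P var]]] & [F [P ( [E [T [F [P var]]]] )]]]] @ [T [T [T [F [P var]]] & [F [F [P var]] * [P var]]] & [F [P var]]]]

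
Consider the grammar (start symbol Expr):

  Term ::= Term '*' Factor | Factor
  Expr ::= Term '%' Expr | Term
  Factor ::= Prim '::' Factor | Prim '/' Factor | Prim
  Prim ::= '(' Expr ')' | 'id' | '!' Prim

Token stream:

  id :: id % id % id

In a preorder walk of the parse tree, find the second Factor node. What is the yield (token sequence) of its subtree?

[Expr [Term [Factor [Prim id] :: [Factor [Prim id]]]] % [Expr [Term [Factor [Prim id]]] % [Expr [Term [Factor [Prim id]]]]]]

id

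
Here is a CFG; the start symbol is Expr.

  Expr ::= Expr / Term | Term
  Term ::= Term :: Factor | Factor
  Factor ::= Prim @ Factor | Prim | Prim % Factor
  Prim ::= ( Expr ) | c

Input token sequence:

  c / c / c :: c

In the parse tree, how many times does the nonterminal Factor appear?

4

[Expr [Expr [Expr [Term [Factor [Prim c]]]] / [Term [Factor [Prim c]]]] / [Term [Term [Factor [Prim c]]] :: [Factor [Prim c]]]]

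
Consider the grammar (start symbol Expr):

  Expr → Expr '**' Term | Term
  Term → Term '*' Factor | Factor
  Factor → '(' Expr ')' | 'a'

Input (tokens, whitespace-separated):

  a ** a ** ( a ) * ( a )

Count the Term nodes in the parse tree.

6

[Expr [Expr [Expr [Term [Factor a]]] ** [Term [Factor a]]] ** [Term [Term [Factor ( [Expr [Term [Factor a]]] )]] * [Factor ( [Expr [Term [Factor a]]] )]]]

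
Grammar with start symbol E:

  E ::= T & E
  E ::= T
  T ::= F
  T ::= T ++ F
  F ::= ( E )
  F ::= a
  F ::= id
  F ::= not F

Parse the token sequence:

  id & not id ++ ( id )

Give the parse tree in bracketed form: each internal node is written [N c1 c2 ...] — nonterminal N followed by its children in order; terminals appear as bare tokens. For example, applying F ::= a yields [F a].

[E [T [F id]] & [E [T [T [F not [F id]]] ++ [F ( [E [T [F id]]] )]]]]

E
T & E
F & E
id & E
id & T
id & T ++ F
id & F ++ F
id & not F ++ F
id & not id ++ F
id & not id ++ ( E )
id & not id ++ ( T )
id & not id ++ ( F )
id & not id ++ ( id )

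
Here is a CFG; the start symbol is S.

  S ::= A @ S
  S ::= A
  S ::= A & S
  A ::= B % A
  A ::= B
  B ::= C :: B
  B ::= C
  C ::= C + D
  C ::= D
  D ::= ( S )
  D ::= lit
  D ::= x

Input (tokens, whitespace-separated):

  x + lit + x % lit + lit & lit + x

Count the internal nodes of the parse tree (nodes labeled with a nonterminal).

[S [A [B [C [C [C [D x]] + [D lit]] + [D x]]] % [A [B [C [C [D lit]] + [D lit]]]]] & [S [A [B [C [C [D lit]] + [D x]]]]]]

22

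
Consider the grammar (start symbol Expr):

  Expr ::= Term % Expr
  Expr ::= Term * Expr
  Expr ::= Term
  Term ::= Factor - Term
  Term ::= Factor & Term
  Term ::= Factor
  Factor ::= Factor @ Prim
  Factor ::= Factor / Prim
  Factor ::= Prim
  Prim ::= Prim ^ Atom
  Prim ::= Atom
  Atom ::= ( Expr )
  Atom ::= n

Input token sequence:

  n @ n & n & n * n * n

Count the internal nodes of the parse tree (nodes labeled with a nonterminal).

26

[Expr [Term [Factor [Factor [Prim [Atom n]]] @ [Prim [Atom n]]] & [Term [Factor [Prim [Atom n]]] & [Term [Factor [Prim [Atom n]]]]]] * [Expr [Term [Factor [Prim [Atom n]]]] * [Expr [Term [Factor [Prim [Atom n]]]]]]]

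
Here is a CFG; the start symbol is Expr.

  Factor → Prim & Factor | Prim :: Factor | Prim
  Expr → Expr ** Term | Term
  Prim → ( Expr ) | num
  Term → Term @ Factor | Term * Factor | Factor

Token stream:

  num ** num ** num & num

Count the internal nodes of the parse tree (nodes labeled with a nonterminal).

[Expr [Expr [Expr [Term [Factor [Prim num]]]] ** [Term [Factor [Prim num]]]] ** [Term [Factor [Prim num] & [Factor [Prim num]]]]]

14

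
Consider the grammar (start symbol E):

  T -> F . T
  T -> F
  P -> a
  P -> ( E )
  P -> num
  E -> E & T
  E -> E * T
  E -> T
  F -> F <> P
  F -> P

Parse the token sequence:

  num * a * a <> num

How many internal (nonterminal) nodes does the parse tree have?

14

[E [E [E [T [F [P num]]]] * [T [F [P a]]]] * [T [F [F [P a]] <> [P num]]]]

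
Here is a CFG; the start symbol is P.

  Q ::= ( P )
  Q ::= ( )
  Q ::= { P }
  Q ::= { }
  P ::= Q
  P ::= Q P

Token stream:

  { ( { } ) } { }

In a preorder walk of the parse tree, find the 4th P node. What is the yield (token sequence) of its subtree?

[P [Q { [P [Q ( [P [Q { }]] )]] }] [P [Q { }]]]

{ }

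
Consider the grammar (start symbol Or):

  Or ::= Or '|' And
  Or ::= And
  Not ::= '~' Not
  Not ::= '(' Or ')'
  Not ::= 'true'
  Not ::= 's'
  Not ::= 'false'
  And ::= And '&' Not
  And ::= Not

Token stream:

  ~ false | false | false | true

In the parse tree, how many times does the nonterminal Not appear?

[Or [Or [Or [Or [And [Not ~ [Not false]]]] | [And [Not false]]] | [And [Not false]]] | [And [Not true]]]

5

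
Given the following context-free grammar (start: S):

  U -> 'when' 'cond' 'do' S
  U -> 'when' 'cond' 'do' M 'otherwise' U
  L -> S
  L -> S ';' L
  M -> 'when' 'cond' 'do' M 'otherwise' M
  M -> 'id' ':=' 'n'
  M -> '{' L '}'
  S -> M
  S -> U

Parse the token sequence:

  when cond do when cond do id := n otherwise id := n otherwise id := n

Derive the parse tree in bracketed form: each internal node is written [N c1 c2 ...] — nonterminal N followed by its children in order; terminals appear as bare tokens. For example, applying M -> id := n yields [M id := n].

S
M
when cond do M otherwise M
when cond do when cond do M otherwise M otherwise M
when cond do when cond do id := n otherwise M otherwise M
when cond do when cond do id := n otherwise id := n otherwise M
when cond do when cond do id := n otherwise id := n otherwise id := n

[S [M when cond do [M when cond do [M id := n] otherwise [M id := n]] otherwise [M id := n]]]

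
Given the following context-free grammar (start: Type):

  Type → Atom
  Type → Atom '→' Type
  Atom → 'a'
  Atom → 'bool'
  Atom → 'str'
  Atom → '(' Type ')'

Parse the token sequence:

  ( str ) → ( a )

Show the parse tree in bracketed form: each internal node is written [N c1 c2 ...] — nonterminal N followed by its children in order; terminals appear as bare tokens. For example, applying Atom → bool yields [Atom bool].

[Type [Atom ( [Type [Atom str]] )] → [Type [Atom ( [Type [Atom a]] )]]]

Type
Atom → Type
( Type ) → Type
( Atom ) → Type
( str ) → Type
( str ) → Atom
( str ) → ( Type )
( str ) → ( Atom )
( str ) → ( a )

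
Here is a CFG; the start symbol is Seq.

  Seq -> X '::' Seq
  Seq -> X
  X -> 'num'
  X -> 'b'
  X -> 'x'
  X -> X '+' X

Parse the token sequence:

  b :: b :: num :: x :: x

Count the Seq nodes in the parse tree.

5

[Seq [X b] :: [Seq [X b] :: [Seq [X num] :: [Seq [X x] :: [Seq [X x]]]]]]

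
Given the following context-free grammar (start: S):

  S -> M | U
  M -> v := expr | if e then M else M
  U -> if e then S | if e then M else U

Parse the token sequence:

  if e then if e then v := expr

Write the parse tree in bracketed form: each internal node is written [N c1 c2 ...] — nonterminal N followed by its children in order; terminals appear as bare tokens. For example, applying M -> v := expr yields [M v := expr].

S
U
if e then S
if e then U
if e then if e then S
if e then if e then M
if e then if e then v := expr

[S [U if e then [S [U if e then [S [M v := expr]]]]]]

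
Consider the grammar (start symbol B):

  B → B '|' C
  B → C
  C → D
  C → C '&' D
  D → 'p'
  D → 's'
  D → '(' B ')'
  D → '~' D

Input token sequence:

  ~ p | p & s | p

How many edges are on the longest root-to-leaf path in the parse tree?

6

[B [B [B [C [D ~ [D p]]]] | [C [C [D p]] & [D s]]] | [C [D p]]]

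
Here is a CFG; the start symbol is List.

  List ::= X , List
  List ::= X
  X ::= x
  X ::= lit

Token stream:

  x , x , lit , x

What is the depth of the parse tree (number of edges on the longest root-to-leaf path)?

[List [X x] , [List [X x] , [List [X lit] , [List [X x]]]]]

5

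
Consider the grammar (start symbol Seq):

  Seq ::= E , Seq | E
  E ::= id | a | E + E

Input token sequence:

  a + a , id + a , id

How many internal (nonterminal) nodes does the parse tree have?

[Seq [E [E a] + [E a]] , [Seq [E [E id] + [E a]] , [Seq [E id]]]]

10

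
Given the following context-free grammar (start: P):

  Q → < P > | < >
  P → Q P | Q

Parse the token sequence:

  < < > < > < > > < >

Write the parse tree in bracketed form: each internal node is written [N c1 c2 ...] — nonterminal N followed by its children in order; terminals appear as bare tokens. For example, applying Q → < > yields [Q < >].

P
Q P
< P > P
< Q P > P
< < > P > P
< < > Q P > P
< < > < > P > P
< < > < > Q > P
< < > < > < > > P
< < > < > < > > Q
< < > < > < > > < >

[P [Q < [P [Q < >] [P [Q < >] [P [Q < >]]]] >] [P [Q < >]]]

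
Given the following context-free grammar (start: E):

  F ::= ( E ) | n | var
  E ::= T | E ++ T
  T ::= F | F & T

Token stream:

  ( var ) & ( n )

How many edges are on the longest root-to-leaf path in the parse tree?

[E [T [F ( [E [T [F var]]] )] & [T [F ( [E [T [F n]]] )]]]]

7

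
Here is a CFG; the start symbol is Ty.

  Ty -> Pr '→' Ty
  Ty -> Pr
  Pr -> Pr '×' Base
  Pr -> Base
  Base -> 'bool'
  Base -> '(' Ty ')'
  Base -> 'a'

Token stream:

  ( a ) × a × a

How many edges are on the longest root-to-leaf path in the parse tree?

[Ty [Pr [Pr [Pr [Base ( [Ty [Pr [Base a]]] )]] × [Base a]] × [Base a]]]

8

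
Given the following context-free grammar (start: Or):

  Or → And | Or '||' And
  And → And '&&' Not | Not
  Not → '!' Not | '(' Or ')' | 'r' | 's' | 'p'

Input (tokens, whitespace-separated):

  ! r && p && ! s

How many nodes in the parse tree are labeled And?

[Or [And [And [And [Not ! [Not r]]] && [Not p]] && [Not ! [Not s]]]]

3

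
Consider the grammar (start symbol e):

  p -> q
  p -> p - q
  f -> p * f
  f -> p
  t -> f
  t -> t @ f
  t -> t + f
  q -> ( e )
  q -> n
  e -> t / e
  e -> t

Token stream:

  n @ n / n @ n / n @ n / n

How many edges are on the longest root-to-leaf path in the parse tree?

8

[e [t [t [f [p [q n]]]] @ [f [p [q n]]]] / [e [t [t [f [p [q n]]]] @ [f [p [q n]]]] / [e [t [t [f [p [q n]]]] @ [f [p [q n]]]] / [e [t [f [p [q n]]]]]]]]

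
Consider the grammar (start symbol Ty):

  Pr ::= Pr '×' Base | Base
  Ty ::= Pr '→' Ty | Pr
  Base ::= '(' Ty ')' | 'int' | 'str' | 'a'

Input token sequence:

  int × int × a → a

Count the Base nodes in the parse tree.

[Ty [Pr [Pr [Pr [Base int]] × [Base int]] × [Base a]] → [Ty [Pr [Base a]]]]

4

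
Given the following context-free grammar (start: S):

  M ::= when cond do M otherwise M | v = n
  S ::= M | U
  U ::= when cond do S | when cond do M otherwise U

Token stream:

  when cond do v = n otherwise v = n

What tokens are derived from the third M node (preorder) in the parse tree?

v = n

[S [M when cond do [M v = n] otherwise [M v = n]]]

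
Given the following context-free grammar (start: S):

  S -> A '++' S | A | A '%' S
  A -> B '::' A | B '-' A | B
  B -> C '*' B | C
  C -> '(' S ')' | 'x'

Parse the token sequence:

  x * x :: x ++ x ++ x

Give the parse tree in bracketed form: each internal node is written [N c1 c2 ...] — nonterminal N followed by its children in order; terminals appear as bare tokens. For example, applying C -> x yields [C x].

[S [A [B [C x] * [B [C x]]] :: [A [B [C x]]]] ++ [S [A [B [C x]]] ++ [S [A [B [C x]]]]]]

S
A ++ S
B :: A ++ S
C * B :: A ++ S
x * B :: A ++ S
x * C :: A ++ S
x * x :: A ++ S
x * x :: B ++ S
x * x :: C ++ S
x * x :: x ++ S
x * x :: x ++ A ++ S
x * x :: x ++ B ++ S
x * x :: x ++ C ++ S
x * x :: x ++ x ++ S
x * x :: x ++ x ++ A
x * x :: x ++ x ++ B
x * x :: x ++ x ++ C
x * x :: x ++ x ++ x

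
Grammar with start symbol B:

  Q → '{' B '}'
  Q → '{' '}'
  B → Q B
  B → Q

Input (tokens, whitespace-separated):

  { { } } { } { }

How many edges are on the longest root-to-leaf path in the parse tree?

[B [Q { [B [Q { }]] }] [B [Q { }] [B [Q { }]]]]

4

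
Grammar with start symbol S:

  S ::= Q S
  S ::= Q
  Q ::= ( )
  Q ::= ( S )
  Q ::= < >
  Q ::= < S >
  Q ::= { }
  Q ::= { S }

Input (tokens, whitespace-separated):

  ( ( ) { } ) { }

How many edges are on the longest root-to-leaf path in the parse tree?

[S [Q ( [S [Q ( )] [S [Q { }]]] )] [S [Q { }]]]

5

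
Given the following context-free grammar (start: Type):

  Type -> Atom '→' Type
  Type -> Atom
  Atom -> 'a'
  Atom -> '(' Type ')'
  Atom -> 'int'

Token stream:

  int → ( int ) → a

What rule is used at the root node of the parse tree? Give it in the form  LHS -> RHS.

Type -> Atom '→' Type

[Type [Atom int] → [Type [Atom ( [Type [Atom int]] )] → [Type [Atom a]]]]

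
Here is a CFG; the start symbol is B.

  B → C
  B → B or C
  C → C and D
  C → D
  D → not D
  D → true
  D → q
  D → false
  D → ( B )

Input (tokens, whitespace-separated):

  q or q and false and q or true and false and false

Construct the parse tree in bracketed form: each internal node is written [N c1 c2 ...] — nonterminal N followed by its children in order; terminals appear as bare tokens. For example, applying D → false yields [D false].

[B [B [B [C [D q]]] or [C [C [C [D q]] and [D false]] and [D q]]] or [C [C [C [D true]] and [D false]] and [D false]]]

B
B or C
B or C or C
C or C or C
D or C or C
q or C or C
q or C and D or C
q or C and D and D or C
q or D and D and D or C
q or q and D and D or C
q or q and false and D or C
q or q and false and q or C
q or q and false and q or C and D
q or q and false and q or C and D and D
q or q and false and q or D and D and D
q or q and false and q or true and D and D
q or q and false and q or true and false and D
q or q and false and q or true and false and false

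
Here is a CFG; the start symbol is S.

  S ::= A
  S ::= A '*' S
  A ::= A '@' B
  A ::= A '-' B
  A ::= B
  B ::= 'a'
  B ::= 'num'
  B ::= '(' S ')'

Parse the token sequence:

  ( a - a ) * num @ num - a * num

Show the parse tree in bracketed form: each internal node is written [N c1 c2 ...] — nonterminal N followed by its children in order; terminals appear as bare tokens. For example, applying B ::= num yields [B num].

[S [A [B ( [S [A [A [B a]] - [B a]]] )]] * [S [A [A [A [B num]] @ [B num]] - [B a]] * [S [A [B num]]]]]

S
A * S
B * S
( S ) * S
( A ) * S
( A - B ) * S
( B - B ) * S
( a - B ) * S
( a - a ) * S
( a - a ) * A * S
( a - a ) * A - B * S
( a - a ) * A @ B - B * S
( a - a ) * B @ B - B * S
( a - a ) * num @ B - B * S
( a - a ) * num @ num - B * S
( a - a ) * num @ num - a * S
( a - a ) * num @ num - a * A
( a - a ) * num @ num - a * B
( a - a ) * num @ num - a * num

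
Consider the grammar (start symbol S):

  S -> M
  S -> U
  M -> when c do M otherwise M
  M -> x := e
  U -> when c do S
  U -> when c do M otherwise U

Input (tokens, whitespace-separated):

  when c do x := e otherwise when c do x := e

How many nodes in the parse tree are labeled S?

[S [U when c do [M x := e] otherwise [U when c do [S [M x := e]]]]]

2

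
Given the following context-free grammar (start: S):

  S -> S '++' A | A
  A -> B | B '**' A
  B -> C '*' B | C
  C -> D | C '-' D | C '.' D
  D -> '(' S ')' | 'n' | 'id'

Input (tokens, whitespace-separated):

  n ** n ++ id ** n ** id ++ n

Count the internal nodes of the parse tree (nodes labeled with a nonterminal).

[S [S [S [A [B [C [D n]]] ** [A [B [C [D n]]]]]] ++ [A [B [C [D id]]] ** [A [B [C [D n]]] ** [A [B [C [D id]]]]]]] ++ [A [B [C [D n]]]]]

27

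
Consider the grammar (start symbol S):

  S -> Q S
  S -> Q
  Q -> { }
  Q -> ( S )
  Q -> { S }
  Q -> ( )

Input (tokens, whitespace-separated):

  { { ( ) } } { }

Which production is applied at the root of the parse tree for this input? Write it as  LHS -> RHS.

[S [Q { [S [Q { [S [Q ( )]] }]] }] [S [Q { }]]]

S -> Q S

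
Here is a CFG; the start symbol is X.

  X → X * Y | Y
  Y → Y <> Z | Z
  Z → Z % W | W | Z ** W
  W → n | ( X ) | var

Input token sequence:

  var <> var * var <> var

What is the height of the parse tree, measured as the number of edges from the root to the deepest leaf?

[X [X [Y [Y [Z [W var]]] <> [Z [W var]]]] * [Y [Y [Z [W var]]] <> [Z [W var]]]]

6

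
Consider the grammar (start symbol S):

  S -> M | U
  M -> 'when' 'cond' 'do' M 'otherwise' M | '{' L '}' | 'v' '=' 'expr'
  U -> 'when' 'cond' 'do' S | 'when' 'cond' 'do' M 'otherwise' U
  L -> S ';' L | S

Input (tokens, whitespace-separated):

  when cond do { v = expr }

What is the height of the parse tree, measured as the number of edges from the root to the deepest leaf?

7

[S [U when cond do [S [M { [L [S [M v = expr]]] }]]]]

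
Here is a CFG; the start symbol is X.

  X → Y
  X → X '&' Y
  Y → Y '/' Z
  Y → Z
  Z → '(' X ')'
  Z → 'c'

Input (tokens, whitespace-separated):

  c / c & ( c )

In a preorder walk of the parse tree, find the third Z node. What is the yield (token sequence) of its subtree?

( c )

[X [X [Y [Y [Z c]] / [Z c]]] & [Y [Z ( [X [Y [Z c]]] )]]]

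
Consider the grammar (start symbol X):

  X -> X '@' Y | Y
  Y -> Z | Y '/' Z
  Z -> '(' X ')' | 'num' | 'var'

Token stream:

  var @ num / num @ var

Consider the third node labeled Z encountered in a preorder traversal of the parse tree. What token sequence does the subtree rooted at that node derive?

num

[X [X [X [Y [Z var]]] @ [Y [Y [Z num]] / [Z num]]] @ [Y [Z var]]]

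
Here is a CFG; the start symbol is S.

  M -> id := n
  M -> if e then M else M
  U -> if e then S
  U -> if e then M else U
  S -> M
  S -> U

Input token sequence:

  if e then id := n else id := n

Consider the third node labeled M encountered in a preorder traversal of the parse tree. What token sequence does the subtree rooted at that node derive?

[S [M if e then [M id := n] else [M id := n]]]

id := n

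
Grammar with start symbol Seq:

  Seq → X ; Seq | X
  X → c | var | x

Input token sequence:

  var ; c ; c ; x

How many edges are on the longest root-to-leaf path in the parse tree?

5

[Seq [X var] ; [Seq [X c] ; [Seq [X c] ; [Seq [X x]]]]]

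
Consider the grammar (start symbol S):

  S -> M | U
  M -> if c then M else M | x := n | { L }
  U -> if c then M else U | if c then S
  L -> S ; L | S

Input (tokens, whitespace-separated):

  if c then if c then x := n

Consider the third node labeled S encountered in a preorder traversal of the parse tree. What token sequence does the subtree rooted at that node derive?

[S [U if c then [S [U if c then [S [M x := n]]]]]]

x := n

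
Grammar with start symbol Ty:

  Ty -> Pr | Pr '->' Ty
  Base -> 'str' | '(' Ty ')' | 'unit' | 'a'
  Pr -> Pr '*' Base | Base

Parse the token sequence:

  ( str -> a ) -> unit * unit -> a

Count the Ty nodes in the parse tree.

[Ty [Pr [Base ( [Ty [Pr [Base str]] -> [Ty [Pr [Base a]]]] )]] -> [Ty [Pr [Pr [Base unit]] * [Base unit]] -> [Ty [Pr [Base a]]]]]

5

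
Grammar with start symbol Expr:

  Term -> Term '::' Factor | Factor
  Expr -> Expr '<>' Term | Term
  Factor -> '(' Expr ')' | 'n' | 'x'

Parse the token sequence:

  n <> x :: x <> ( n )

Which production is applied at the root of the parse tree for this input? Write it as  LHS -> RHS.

Expr -> Expr '<>' Term

[Expr [Expr [Expr [Term [Factor n]]] <> [Term [Term [Factor x]] :: [Factor x]]] <> [Term [Factor ( [Expr [Term [Factor n]]] )]]]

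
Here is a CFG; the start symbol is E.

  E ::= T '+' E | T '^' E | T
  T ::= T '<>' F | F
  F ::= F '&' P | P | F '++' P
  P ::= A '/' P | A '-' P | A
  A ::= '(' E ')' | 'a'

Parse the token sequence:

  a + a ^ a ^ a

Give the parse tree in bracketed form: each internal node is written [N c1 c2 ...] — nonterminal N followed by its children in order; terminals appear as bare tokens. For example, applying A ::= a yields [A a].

[E [T [F [P [A a]]]] + [E [T [F [P [A a]]]] ^ [E [T [F [P [A a]]]] ^ [E [T [F [P [A a]]]]]]]]

E
T + E
F + E
P + E
A + E
a + E
a + T ^ E
a + F ^ E
a + P ^ E
a + A ^ E
a + a ^ E
a + a ^ T ^ E
a + a ^ F ^ E
a + a ^ P ^ E
a + a ^ A ^ E
a + a ^ a ^ E
a + a ^ a ^ T
a + a ^ a ^ F
a + a ^ a ^ P
a + a ^ a ^ A
a + a ^ a ^ a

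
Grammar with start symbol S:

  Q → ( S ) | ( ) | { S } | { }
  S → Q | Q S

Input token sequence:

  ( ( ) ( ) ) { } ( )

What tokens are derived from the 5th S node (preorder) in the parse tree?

( )

[S [Q ( [S [Q ( )] [S [Q ( )]]] )] [S [Q { }] [S [Q ( )]]]]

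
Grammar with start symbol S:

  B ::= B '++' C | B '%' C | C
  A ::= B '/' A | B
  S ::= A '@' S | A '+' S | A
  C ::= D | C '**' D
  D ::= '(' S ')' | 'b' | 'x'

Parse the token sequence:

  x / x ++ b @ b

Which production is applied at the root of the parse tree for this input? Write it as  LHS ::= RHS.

[S [A [B [C [D x]]] / [A [B [B [C [D x]]] ++ [C [D b]]]]] @ [S [A [B [C [D b]]]]]]

S ::= A '@' S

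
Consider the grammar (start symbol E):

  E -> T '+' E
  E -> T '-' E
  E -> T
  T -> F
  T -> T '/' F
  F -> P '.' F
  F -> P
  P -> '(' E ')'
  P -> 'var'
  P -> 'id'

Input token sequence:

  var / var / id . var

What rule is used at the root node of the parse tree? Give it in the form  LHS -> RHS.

E -> T

[E [T [T [T [F [P var]]] / [F [P var]]] / [F [P id] . [F [P var]]]]]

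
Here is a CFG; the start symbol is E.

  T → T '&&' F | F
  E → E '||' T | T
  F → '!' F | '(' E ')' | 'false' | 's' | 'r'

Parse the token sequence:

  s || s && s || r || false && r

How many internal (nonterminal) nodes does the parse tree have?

[E [E [E [E [T [F s]]] || [T [T [F s]] && [F s]]] || [T [F r]]] || [T [T [F false]] && [F r]]]

16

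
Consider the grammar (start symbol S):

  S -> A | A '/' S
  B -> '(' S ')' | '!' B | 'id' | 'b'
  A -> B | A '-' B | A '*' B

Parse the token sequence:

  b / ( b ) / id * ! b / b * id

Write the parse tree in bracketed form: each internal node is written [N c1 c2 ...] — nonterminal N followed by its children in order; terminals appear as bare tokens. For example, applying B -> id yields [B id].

S
A / S
B / S
b / S
b / A / S
b / B / S
b / ( S ) / S
b / ( A ) / S
b / ( B ) / S
b / ( b ) / S
b / ( b ) / A / S
b / ( b ) / A * B / S
b / ( b ) / B * B / S
b / ( b ) / id * B / S
b / ( b ) / id * ! B / S
b / ( b ) / id * ! b / S
b / ( b ) / id * ! b / A
b / ( b ) / id * ! b / A * B
b / ( b ) / id * ! b / B * B
b / ( b ) / id * ! b / b * B
b / ( b ) / id * ! b / b * id

[S [A [B b]] / [S [A [B ( [S [A [B b]]] )]] / [S [A [A [B id]] * [B ! [B b]]] / [S [A [A [B b]] * [B id]]]]]]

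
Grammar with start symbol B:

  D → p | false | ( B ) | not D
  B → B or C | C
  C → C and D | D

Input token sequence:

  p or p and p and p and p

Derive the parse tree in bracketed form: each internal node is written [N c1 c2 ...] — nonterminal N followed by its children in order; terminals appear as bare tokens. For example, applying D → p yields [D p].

[B [B [C [D p]]] or [C [C [C [C [D p]] and [D p]] and [D p]] and [D p]]]

B
B or C
C or C
D or C
p or C
p or C and D
p or C and D and D
p or C and D and D and D
p or D and D and D and D
p or p and D and D and D
p or p and p and D and D
p or p and p and p and D
p or p and p and p and p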